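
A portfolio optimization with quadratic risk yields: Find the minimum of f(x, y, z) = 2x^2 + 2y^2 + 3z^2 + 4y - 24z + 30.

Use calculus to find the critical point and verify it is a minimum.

f(x,y,z) = 2x^2 + 2y^2 + 3z^2 + 4y - 24z + 30
df/dx = 4x + (0) = 0 => x = 0
df/dy = 4y + (4) = 0 => y = -1
df/dz = 6z + (-24) = 0 => z = 4
f(0,-1,4) = 2*(0)^2 + 2*(-1)^2 + 3*(4)^2 + 4*(-1) + -24*(4) + 30 = -20
Hessian is diagonal with entries 4, 4, 6 > 0, confirmed minimum.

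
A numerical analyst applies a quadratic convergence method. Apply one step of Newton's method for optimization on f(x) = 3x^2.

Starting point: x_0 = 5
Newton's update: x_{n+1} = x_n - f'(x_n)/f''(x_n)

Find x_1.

f(x) = 3x^2
f'(x) = 6x + (0), f''(x) = 6
Newton step: x_1 = x_0 - f'(x_0)/f''(x_0)
f'(5) = 30
x_1 = 5 - 30/6 = 0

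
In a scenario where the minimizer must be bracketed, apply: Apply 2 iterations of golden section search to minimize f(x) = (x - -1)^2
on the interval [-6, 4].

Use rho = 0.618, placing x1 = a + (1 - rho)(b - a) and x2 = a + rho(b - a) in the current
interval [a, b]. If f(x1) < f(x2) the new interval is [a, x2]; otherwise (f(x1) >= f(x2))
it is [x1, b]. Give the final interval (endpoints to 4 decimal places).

Golden section search for min of f(x) = (x - -1)^2 on [-6, 4].
Each step: x1 = a + (1 - rho)(b - a), x2 = a + rho(b - a); if f(x1) < f(x2) keep [a, x2], otherwise keep [x1, b].
Step 1: [-6.0000, 4.0000], x1=-2.1800 (f=1.3924), x2=0.1800 (f=1.3924); f(x1) = f(x2) (tie, not '<') => keep [-2.1800, 4.0000]
Step 2: [-2.1800, 4.0000], x1=0.1808 (f=1.3942), x2=1.6392 (f=6.9656); f(x1) < f(x2) => keep [-2.1800, 1.6392]
Final interval: [-2.1800, 1.6392]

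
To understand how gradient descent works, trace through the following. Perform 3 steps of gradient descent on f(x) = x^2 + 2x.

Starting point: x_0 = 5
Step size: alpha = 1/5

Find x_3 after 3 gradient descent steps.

f(x) = x^2 + 2x, f'(x) = 2x + (2)
Step 1: f'(5) = 12, x_1 = 5 - 1/5 * 12 = 13/5
Step 2: f'(13/5) = 36/5, x_2 = 13/5 - 1/5 * 36/5 = 29/25
Step 3: f'(29/25) = 108/25, x_3 = 29/25 - 1/5 * 108/25 = 37/125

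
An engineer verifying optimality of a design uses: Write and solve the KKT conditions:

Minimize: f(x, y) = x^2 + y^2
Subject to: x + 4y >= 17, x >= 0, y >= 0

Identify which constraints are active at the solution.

KKT conditions for min x^2 + y^2 s.t. 1x + 4y >= 17, x >= 0, y >= 0:
Stationarity: 2x = mu*1 + mu_x, 2y = mu*4 + mu_y, with mu, mu_x, mu_y >= 0
Complementary slackness: mu*(x + 4y - 17) = 0, mu_x*x = 0, mu_y*y = 0
(0, 0) is infeasible (1*0 + 4*0 < 17), so if mu = 0 stationarity would force x = mu_x/2 >= 0, y = mu_y/2 >= 0 with mu_x*x = mu_y*y = 0, i.e. x = y = 0: contradiction. Hence mu > 0 and x + 4y = 17 is active.
Try x > 0, y > 0 (so mu_x = mu_y = 0): x = 1*mu/2, y = 4*mu/2
Substitute: 1*(1*mu/2) + 4*(4*mu/2) = 17
  mu*17/2 = 17 => mu = 2
x* = 1 > 0, y* = 4 > 0, consistent with mu_x = mu_y = 0.
f is convex and the constraints are linear, so this KKT point is the global minimum.
f* = 17
Active constraints: x + 4y >= 17 (holds with equality, mu = 2 > 0); x >= 0 and y >= 0 are inactive (mu_x = mu_y = 0).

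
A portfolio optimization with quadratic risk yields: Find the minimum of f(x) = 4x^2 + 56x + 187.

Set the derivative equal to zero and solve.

f(x) = 4x^2 + 56x + 187
f'(x) = 8x + (56) = 0
x = -56/8 = -7
f(-7) = -9
Since f''(x) = 8 > 0, this is a minimum.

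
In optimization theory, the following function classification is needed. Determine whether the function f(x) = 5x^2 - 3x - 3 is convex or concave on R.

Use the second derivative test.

f(x) = 5x^2 - 3x - 3
f'(x) = 10x - 3
f''(x) = 10
Since f''(x) = 10 > 0 for all x, f is convex on R.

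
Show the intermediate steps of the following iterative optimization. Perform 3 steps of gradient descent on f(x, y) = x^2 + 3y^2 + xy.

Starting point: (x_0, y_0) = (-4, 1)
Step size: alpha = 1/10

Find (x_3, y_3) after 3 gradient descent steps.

f(x,y) = x^2 + 3y^2 + xy
grad_x = 2x + 1y, grad_y = 6y + 1x
Step 1: grad = (-7, 2), (-33/10, 4/5)
Step 2: grad = (-29/5, 3/2), (-68/25, 13/20)
Step 3: grad = (-479/100, 59/50), (-2241/1000, 133/250)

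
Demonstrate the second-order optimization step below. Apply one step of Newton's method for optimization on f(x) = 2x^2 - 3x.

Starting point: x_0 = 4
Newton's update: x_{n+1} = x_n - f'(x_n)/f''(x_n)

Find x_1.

f(x) = 2x^2 - 3x
f'(x) = 4x + (-3), f''(x) = 4
Newton step: x_1 = x_0 - f'(x_0)/f''(x_0)
f'(4) = 13
x_1 = 4 - 13/4 = 3/4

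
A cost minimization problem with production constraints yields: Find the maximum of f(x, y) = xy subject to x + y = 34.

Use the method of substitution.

Substitute y = 34 - x into f(x,y) = xy:
g(x) = x(34 - x) = 34x - x^2
g'(x) = 34 - 2x = 0  =>  x = 17
y = 34 - 17 = 17
Maximum value = 17 * 17 = 289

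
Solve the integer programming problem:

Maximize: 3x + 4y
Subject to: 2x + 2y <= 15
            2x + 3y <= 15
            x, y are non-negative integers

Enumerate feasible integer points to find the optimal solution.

Constraint 1: 2x + 2y <= 15
Constraint 2: 2x + 3y <= 15
Feasible x range (need y >= 0): 0 <= x <= min(15/2, 15/2) => x in {0, ..., 7}.
Enumerate feasible integer points row by row (the coefficient of y is 4 > 0, so for each x the largest feasible y gives the best value):
  x = 0: y <= min((15 - 2*0)/2, (15 - 2*0)/3) => y in {0, ..., 5}; best 3*0 + 4*5 = 20
  x = 1: y <= min((15 - 2*1)/2, (15 - 2*1)/3) => y in {0, ..., 4}; best 3*1 + 4*4 = 19
  x = 2: y <= min((15 - 2*2)/2, (15 - 2*2)/3) => y in {0, ..., 3}; best 3*2 + 4*3 = 18
  x = 3: y <= min((15 - 2*3)/2, (15 - 2*3)/3) => y in {0, ..., 3}; best 3*3 + 4*3 = 21
  x = 4: y <= min((15 - 2*4)/2, (15 - 2*4)/3) => y in {0, ..., 2}; best 3*4 + 4*2 = 20
  x = 5: y <= min((15 - 2*5)/2, (15 - 2*5)/3) => y in {0, ..., 1}; best 3*5 + 4*1 = 19
  x = 6: y <= min((15 - 2*6)/2, (15 - 2*6)/3) => y in {0, ..., 1}; best 3*6 + 4*1 = 22
  x = 7: y <= min((15 - 2*7)/2, (15 - 2*7)/3) => y in {0}; best 3*7 + 4*0 = 21
The maximum 3x + 4y = 22 is achieved at x = 6, y = 1.
Check: 2*6 + 2*1 = 14 <= 15 and 2*6 + 3*1 = 15 <= 15.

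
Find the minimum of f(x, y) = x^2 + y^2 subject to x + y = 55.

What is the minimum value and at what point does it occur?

Substitute y = 55 - x into f(x,y) = x^2 + y^2:
g(x) = x^2 + (55 - x)^2 = 2x^2 - 110x + 3025
g'(x) = 4x - 110 = 0  =>  x = 55/2
y = 55 - 55/2 = 55/2
Minimum value = (55/2)^2 + (55/2)^2 = 3025/2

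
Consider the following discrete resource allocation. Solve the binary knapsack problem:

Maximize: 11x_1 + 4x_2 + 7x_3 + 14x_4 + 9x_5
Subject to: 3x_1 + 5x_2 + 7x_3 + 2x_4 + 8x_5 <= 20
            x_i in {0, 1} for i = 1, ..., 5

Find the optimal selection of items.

Items: item 1 (v=11, w=3), item 2 (v=4, w=5), item 3 (v=7, w=7), item 4 (v=14, w=2), item 5 (v=9, w=8)
Capacity: 20
Checking all 32 subsets (w = total weight, v = total value):
  {}: w = 0, v = 0
  {1}: w = 3, v = 11
  {2}: w = 5, v = 4
  {3}: w = 7, v = 7
  {4}: w = 2, v = 14
  {5}: w = 8, v = 9
  {1, 2}: w = 8, v = 15
  {1, 3}: w = 10, v = 18
  {1, 4}: w = 5, v = 25
  {1, 5}: w = 11, v = 20
  {2, 3}: w = 12, v = 11
  {2, 4}: w = 7, v = 18
  {2, 5}: w = 13, v = 13
  {3, 4}: w = 9, v = 21
  {3, 5}: w = 15, v = 16
  {4, 5}: w = 10, v = 23
  {1, 2, 3}: w = 15, v = 22
  {1, 2, 4}: w = 10, v = 29
  {1, 2, 5}: w = 16, v = 24
  {1, 3, 4}: w = 12, v = 32
  {1, 3, 5}: w = 18, v = 27
  {1, 4, 5}: w = 13, v = 34
  {2, 3, 4}: w = 14, v = 25
  {2, 3, 5}: w = 20, v = 20
  {2, 4, 5}: w = 15, v = 27
  {3, 4, 5}: w = 17, v = 30
  {1, 2, 3, 4}: w = 17, v = 36
  {1, 2, 3, 5}: w = 23 > 20, infeasible
  {1, 2, 4, 5}: w = 18, v = 38
  {1, 3, 4, 5}: w = 20, v = 41
  {2, 3, 4, 5}: w = 22 > 20, infeasible
  {1, 2, 3, 4, 5}: w = 25 > 20, infeasible
Best feasible subset: items [1, 3, 4, 5]
Total weight: 20 <= 20, total value: 41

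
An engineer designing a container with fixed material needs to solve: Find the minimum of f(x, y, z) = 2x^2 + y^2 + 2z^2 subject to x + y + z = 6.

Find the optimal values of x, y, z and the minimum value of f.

Using Lagrange multipliers on f = 2x^2 + y^2 + 2z^2 with constraint x + y + z = 6:
Conditions: 2*2*x = lambda, 2*1*y = lambda, 2*2*z = lambda
So x = lambda/4, y = lambda/2, z = lambda/4
Substituting into constraint: lambda * (1) = 6
lambda = 6
x = 3/2, y = 3, z = 3/2
Minimum value = 18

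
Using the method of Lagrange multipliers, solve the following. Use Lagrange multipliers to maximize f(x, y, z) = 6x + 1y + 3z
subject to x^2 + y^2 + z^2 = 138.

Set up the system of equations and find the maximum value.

Lagrange conditions: 6 = 2*lambda*x, 1 = 2*lambda*y, 3 = 2*lambda*z
So x:6 = y:1 = z:3, i.e. x = 6t, y = 1t, z = 3t
Constraint: t^2*(6^2 + 1^2 + 3^2) = 138
  t^2 * 46 = 138  =>  t = sqrt(3)
Maximum = 6*6t + 1*1t + 3*3t = 46*sqrt(3) = sqrt(6348)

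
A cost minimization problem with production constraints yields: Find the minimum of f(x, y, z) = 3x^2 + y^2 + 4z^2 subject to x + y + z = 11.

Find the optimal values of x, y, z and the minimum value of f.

Using Lagrange multipliers on f = 3x^2 + y^2 + 4z^2 with constraint x + y + z = 11:
Conditions: 2*3*x = lambda, 2*1*y = lambda, 2*4*z = lambda
So x = lambda/6, y = lambda/2, z = lambda/8
Substituting into constraint: lambda * (19/24) = 11
lambda = 264/19
x = 44/19, y = 132/19, z = 33/19
Minimum value = 1452/19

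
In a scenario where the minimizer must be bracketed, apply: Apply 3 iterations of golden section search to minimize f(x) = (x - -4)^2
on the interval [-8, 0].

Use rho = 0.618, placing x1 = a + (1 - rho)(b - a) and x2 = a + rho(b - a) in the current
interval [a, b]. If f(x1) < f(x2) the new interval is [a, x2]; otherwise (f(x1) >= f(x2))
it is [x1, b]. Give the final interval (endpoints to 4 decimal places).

Golden section search for min of f(x) = (x - -4)^2 on [-8, 0].
Each step: x1 = a + (1 - rho)(b - a), x2 = a + rho(b - a); if f(x1) < f(x2) keep [a, x2], otherwise keep [x1, b].
Step 1: [-8.0000, 0.0000], x1=-4.9440 (f=0.8911), x2=-3.0560 (f=0.8911); f(x1) = f(x2) (tie, not '<') => keep [-4.9440, 0.0000]
Step 2: [-4.9440, 0.0000], x1=-3.0554 (f=0.8923), x2=-1.8886 (f=4.4580); f(x1) < f(x2) => keep [-4.9440, -1.8886]
Step 3: [-4.9440, -1.8886], x1=-3.7768 (f=0.0498), x2=-3.0558 (f=0.8916); f(x1) < f(x2) => keep [-4.9440, -3.0558]
Final interval: [-4.9440, -3.0558]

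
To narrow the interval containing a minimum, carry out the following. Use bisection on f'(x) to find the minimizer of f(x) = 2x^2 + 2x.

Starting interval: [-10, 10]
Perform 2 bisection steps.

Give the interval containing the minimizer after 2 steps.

Finding critical point of f(x) = 2x^2 + 2x using bisection on f'(x) = 4x + 2.
f'(x) = 0 when x = -1/2.
Starting interval: [-10, 10]
Step 1: mid = 0, f'(mid) = 2, new interval = [-10, 0]
Step 2: mid = -5, f'(mid) = -18, new interval = [-5, 0]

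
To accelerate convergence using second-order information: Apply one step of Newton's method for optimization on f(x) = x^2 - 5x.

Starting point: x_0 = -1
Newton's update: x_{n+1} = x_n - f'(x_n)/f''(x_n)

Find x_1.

f(x) = x^2 - 5x
f'(x) = 2x + (-5), f''(x) = 2
Newton step: x_1 = x_0 - f'(x_0)/f''(x_0)
f'(-1) = -7
x_1 = -1 - -7/2 = 5/2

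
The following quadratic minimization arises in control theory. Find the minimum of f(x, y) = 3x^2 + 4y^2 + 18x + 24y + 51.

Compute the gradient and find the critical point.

f(x,y) = 3x^2 + 4y^2 + 18x + 24y + 51
df/dx = 6x + (18) = 0  =>  x = -3
df/dy = 8y + (24) = 0  =>  y = -3
f(-3, -3) = 3*(-3)^2 + 4*(-3)^2 + 18*(-3) + 24*(-3) + 51 = -12
Hessian is diagonal with entries 6, 8 > 0, so this is a minimum.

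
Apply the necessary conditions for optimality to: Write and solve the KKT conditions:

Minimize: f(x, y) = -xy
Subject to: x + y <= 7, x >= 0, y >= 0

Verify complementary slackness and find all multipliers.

Problem: min -xy s.t. x + y <= 7 (multiplier lambda), x >= 0 (mu_x), y >= 0 (mu_y)
KKT stationarity: -y + lambda - mu_x = 0, -x + lambda - mu_y = 0, with lambda, mu_x, mu_y >= 0
Complementary slackness: lambda*(x + y - 7) = 0, mu_x*x = 0, mu_y*y = 0
If lambda = 0: y = -mu_x <= 0 and x = -mu_y <= 0 force x = y = 0 with f = 0; but x = y = 7/2 is feasible with f = -49/4 < 0, so this is not the minimum. Hence lambda > 0 and x + y = 7.
Try x > 0, y > 0 (so mu_x = mu_y = 0): y = lambda, x = lambda => x = y = lambda
x + y = 7 => 2*lambda = 7 => lambda = 7/2
x* = y* = 7/2 > 0, consistent with mu_x = mu_y = 0.
(Any feasible point with x = 0 or y = 0 has f = 0 > -49/4, so the minimum is not on those boundaries.)
min(-xy) = -49/4 (i.e. max xy = 49/4)
Multipliers: lambda = 7/2, mu_x = 0, mu_y = 0
Complementary slackness: lambda*(x + y - 7) = 7/2*(7/2 + 7/2 - 7) = 0, mu_x*x = 0*7/2 = 0, mu_y*y = 0*7/2 = 0. Satisfied.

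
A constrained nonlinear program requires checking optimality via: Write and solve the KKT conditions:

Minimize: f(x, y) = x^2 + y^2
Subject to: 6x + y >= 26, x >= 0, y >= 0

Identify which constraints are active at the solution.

KKT conditions for min x^2 + y^2 s.t. 6x + 1y >= 26, x >= 0, y >= 0:
Stationarity: 2x = mu*6 + mu_x, 2y = mu*1 + mu_y, with mu, mu_x, mu_y >= 0
Complementary slackness: mu*(6x + y - 26) = 0, mu_x*x = 0, mu_y*y = 0
(0, 0) is infeasible (6*0 + 1*0 < 26), so if mu = 0 stationarity would force x = mu_x/2 >= 0, y = mu_y/2 >= 0 with mu_x*x = mu_y*y = 0, i.e. x = y = 0: contradiction. Hence mu > 0 and 6x + y = 26 is active.
Try x > 0, y > 0 (so mu_x = mu_y = 0): x = 6*mu/2, y = 1*mu/2
Substitute: 6*(6*mu/2) + 1*(1*mu/2) = 26
  mu*37/2 = 26 => mu = 52/37
x* = 156/37 > 0, y* = 26/37 > 0, consistent with mu_x = mu_y = 0.
f is convex and the constraints are linear, so this KKT point is the global minimum.
f* = 676/37
Active constraints: 6x + y >= 26 (holds with equality, mu = 52/37 > 0); x >= 0 and y >= 0 are inactive (mu_x = mu_y = 0).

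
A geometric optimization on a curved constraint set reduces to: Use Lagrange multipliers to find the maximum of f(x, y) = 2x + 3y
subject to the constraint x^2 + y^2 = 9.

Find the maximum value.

Set up Lagrange conditions: grad f = lambda * grad g
  2 = 2*lambda*x
  3 = 2*lambda*y
From these: x/y = 2/3, so x = 2t, y = 3t for some t.
Substitute into constraint: (2t)^2 + (3t)^2 = 9
  t^2 * 13 = 9
  t = sqrt(9/13)
Maximum = 2*x + 3*y = (2^2 + 3^2)*t = 13 * sqrt(9/13) = sqrt(117)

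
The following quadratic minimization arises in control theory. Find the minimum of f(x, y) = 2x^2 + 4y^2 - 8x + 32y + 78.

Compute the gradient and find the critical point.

f(x,y) = 2x^2 + 4y^2 - 8x + 32y + 78
df/dx = 4x + (-8) = 0  =>  x = 2
df/dy = 8y + (32) = 0  =>  y = -4
f(2, -4) = 2*(2)^2 + 4*(-4)^2 + -8*(2) + 32*(-4) + 78 = 6
Hessian is diagonal with entries 4, 8 > 0, so this is a minimum.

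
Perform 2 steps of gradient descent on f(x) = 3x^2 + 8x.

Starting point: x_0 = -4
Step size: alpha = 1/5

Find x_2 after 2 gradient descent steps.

f(x) = 3x^2 + 8x, f'(x) = 6x + (8)
Step 1: f'(-4) = -16, x_1 = -4 - 1/5 * -16 = -4/5
Step 2: f'(-4/5) = 16/5, x_2 = -4/5 - 1/5 * 16/5 = -36/25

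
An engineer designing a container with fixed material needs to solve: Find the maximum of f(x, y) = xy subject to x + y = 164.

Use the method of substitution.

Substitute y = 164 - x into f(x,y) = xy:
g(x) = x(164 - x) = 164x - x^2
g'(x) = 164 - 2x = 0  =>  x = 82
y = 164 - 82 = 82
Maximum value = 82 * 82 = 6724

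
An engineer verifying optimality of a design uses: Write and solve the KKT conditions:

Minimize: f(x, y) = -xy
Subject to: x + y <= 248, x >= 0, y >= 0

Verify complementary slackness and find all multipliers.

Problem: min -xy s.t. x + y <= 248 (multiplier lambda), x >= 0 (mu_x), y >= 0 (mu_y)
KKT stationarity: -y + lambda - mu_x = 0, -x + lambda - mu_y = 0, with lambda, mu_x, mu_y >= 0
Complementary slackness: lambda*(x + y - 248) = 0, mu_x*x = 0, mu_y*y = 0
If lambda = 0: y = -mu_x <= 0 and x = -mu_y <= 0 force x = y = 0 with f = 0; but x = y = 124 is feasible with f = -15376 < 0, so this is not the minimum. Hence lambda > 0 and x + y = 248.
Try x > 0, y > 0 (so mu_x = mu_y = 0): y = lambda, x = lambda => x = y = lambda
x + y = 248 => 2*lambda = 248 => lambda = 124
x* = y* = 124 > 0, consistent with mu_x = mu_y = 0.
(Any feasible point with x = 0 or y = 0 has f = 0 > -15376, so the minimum is not on those boundaries.)
min(-xy) = -15376 (i.e. max xy = 15376)
Multipliers: lambda = 124, mu_x = 0, mu_y = 0
Complementary slackness: lambda*(x + y - 248) = 124*(124 + 124 - 248) = 0, mu_x*x = 0*124 = 0, mu_y*y = 0*124 = 0. Satisfied.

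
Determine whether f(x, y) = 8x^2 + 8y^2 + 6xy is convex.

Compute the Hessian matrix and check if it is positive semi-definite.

f(x,y) = 8x^2 + 8y^2 + 6xy
Hessian H = [[16, 6], [6, 16]]
trace(H) = 32, det(H) = 220
Eigenvalues: (32 +/- sqrt(144)) / 2 = 22, 10
Since both eigenvalues > 0, f is convex.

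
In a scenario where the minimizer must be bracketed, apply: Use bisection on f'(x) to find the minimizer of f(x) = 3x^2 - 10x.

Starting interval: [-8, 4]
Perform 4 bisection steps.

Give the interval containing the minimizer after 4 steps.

Finding critical point of f(x) = 3x^2 - 10x using bisection on f'(x) = 6x + -10.
f'(x) = 0 when x = 5/3.
Starting interval: [-8, 4]
Step 1: mid = -2, f'(mid) = -22, new interval = [-2, 4]
Step 2: mid = 1, f'(mid) = -4, new interval = [1, 4]
Step 3: mid = 5/2, f'(mid) = 5, new interval = [1, 5/2]
Step 4: mid = 7/4, f'(mid) = 1/2, new interval = [1, 7/4]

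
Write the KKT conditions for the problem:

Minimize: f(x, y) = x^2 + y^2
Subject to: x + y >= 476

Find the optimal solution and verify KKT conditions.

KKT conditions for min x^2 + y^2 s.t. x + y >= 476:
Stationarity: 2x = mu, 2y = mu
So x = y = mu/2.
Complementary slackness: mu*(x + y - 476) = 0
Primal feasibility: x + y >= 476; dual feasibility: mu >= 0
If mu = 0 then x = y = 0, but 0 + 0 < 476 is infeasible, so the constraint is active.
Constraint active: x + y = 2*(mu/2) = 476 => mu = 476
x = y = 238, f = 113288
Verify: stationarity 2*238 = 476 = mu; primal 238 + 238 = 476 >= 476; dual mu = 476 >= 0; complementary slackness 476*(476 - 476) = 0. All KKT conditions hold.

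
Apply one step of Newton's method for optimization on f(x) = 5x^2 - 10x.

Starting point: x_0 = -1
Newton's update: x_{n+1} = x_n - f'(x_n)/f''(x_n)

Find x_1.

f(x) = 5x^2 - 10x
f'(x) = 10x + (-10), f''(x) = 10
Newton step: x_1 = x_0 - f'(x_0)/f''(x_0)
f'(-1) = -20
x_1 = -1 - -20/10 = 1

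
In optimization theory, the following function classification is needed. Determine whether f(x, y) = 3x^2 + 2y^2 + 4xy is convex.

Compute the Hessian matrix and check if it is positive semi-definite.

f(x,y) = 3x^2 + 2y^2 + 4xy
Hessian H = [[6, 4], [4, 4]]
trace(H) = 10, det(H) = 8
Eigenvalues: (10 +/- sqrt(68)) / 2 = 9.123, 0.8769
Since both eigenvalues > 0, f is convex.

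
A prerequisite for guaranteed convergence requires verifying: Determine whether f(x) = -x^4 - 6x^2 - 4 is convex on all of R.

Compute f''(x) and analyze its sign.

f(x) = -x^4 - 6x^2 - 4
f'(x) = -4x^3 + -12x
f''(x) = -12x^2 + -12
f''(x) = -12x^2 + -12 <= -12 < 0 for all x
Therefore, f is concave on R.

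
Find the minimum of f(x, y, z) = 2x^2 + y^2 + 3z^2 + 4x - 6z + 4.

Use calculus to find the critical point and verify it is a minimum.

f(x,y,z) = 2x^2 + y^2 + 3z^2 + 4x - 6z + 4
df/dx = 4x + (4) = 0 => x = -1
df/dy = 2y + (0) = 0 => y = 0
df/dz = 6z + (-6) = 0 => z = 1
f(-1,0,1) = 2*(-1)^2 + 1*(0)^2 + 3*(1)^2 + 4*(-1) + -6*(1) + 4 = -1
Hessian is diagonal with entries 4, 2, 6 > 0, confirmed minimum.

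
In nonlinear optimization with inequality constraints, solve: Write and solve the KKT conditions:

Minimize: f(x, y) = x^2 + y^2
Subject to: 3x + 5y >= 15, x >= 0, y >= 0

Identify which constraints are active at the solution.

KKT conditions for min x^2 + y^2 s.t. 3x + 5y >= 15, x >= 0, y >= 0:
Stationarity: 2x = mu*3 + mu_x, 2y = mu*5 + mu_y, with mu, mu_x, mu_y >= 0
Complementary slackness: mu*(3x + 5y - 15) = 0, mu_x*x = 0, mu_y*y = 0
(0, 0) is infeasible (3*0 + 5*0 < 15), so if mu = 0 stationarity would force x = mu_x/2 >= 0, y = mu_y/2 >= 0 with mu_x*x = mu_y*y = 0, i.e. x = y = 0: contradiction. Hence mu > 0 and 3x + 5y = 15 is active.
Try x > 0, y > 0 (so mu_x = mu_y = 0): x = 3*mu/2, y = 5*mu/2
Substitute: 3*(3*mu/2) + 5*(5*mu/2) = 15
  mu*34/2 = 15 => mu = 15/17
x* = 45/34 > 0, y* = 75/34 > 0, consistent with mu_x = mu_y = 0.
f is convex and the constraints are linear, so this KKT point is the global minimum.
f* = 225/34
Active constraints: 3x + 5y >= 15 (holds with equality, mu = 15/17 > 0); x >= 0 and y >= 0 are inactive (mu_x = mu_y = 0).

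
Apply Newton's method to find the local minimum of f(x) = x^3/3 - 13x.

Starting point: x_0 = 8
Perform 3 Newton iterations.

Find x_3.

f(x) = x^3/3 - 13x
f'(x) = x^2 - 13, f''(x) = 2x
Newton update: x_{n+1} = x_n - (x_n^2 - 13)/(2*x_n)
Step 1: x_0 = 8, f'=51, f''=16, x_1 = 77/16
Step 2: x_1 = 77/16, f'=2601/256, f''=77/8, x_2 = 9257/2464
Step 3: x_2 = 9257/2464, f'=6765201/6071296, f''=9257/1232, x_3 = 164618897/45618496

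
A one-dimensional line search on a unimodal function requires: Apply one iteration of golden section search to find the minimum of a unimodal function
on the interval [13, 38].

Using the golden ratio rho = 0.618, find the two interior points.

Golden section search on [13, 38].
Golden ratio rho = 0.618 (approx).
Interior points:
  x_1 = 13 + (1-0.618)*25 = 22.5500
  x_2 = 13 + 0.618*25 = 28.4500
Compare f(x_1) and f(x_2) to determine which subinterval to keep.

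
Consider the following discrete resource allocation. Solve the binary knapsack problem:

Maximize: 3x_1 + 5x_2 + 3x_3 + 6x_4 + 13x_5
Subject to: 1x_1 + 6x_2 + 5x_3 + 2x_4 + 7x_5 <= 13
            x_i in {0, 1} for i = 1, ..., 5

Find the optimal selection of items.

Items: item 1 (v=3, w=1), item 2 (v=5, w=6), item 3 (v=3, w=5), item 4 (v=6, w=2), item 5 (v=13, w=7)
Capacity: 13
Checking all 32 subsets (w = total weight, v = total value):
  {}: w = 0, v = 0
  {1}: w = 1, v = 3
  {2}: w = 6, v = 5
  {3}: w = 5, v = 3
  {4}: w = 2, v = 6
  {5}: w = 7, v = 13
  {1, 2}: w = 7, v = 8
  {1, 3}: w = 6, v = 6
  {1, 4}: w = 3, v = 9
  {1, 5}: w = 8, v = 16
  {2, 3}: w = 11, v = 8
  {2, 4}: w = 8, v = 11
  {2, 5}: w = 13, v = 18
  {3, 4}: w = 7, v = 9
  {3, 5}: w = 12, v = 16
  {4, 5}: w = 9, v = 19
  {1, 2, 3}: w = 12, v = 11
  {1, 2, 4}: w = 9, v = 14
  {1, 2, 5}: w = 14 > 13, infeasible
  {1, 3, 4}: w = 8, v = 12
  {1, 3, 5}: w = 13, v = 19
  {1, 4, 5}: w = 10, v = 22
  {2, 3, 4}: w = 13, v = 14
  {2, 3, 5}: w = 18 > 13, infeasible
  {2, 4, 5}: w = 15 > 13, infeasible
  {3, 4, 5}: w = 14 > 13, infeasible
  {1, 2, 3, 4}: w = 14 > 13, infeasible
  {1, 2, 3, 5}: w = 19 > 13, infeasible
  {1, 2, 4, 5}: w = 16 > 13, infeasible
  {1, 3, 4, 5}: w = 15 > 13, infeasible
  {2, 3, 4, 5}: w = 20 > 13, infeasible
  {1, 2, 3, 4, 5}: w = 21 > 13, infeasible
Best feasible subset: items [1, 4, 5]
Total weight: 10 <= 13, total value: 22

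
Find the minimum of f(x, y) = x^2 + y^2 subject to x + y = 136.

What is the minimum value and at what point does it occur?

Substitute y = 136 - x into f(x,y) = x^2 + y^2:
g(x) = x^2 + (136 - x)^2 = 2x^2 - 272x + 18496
g'(x) = 4x - 272 = 0  =>  x = 68
y = 136 - 68 = 68
Minimum value = 68^2 + 68^2 = 9248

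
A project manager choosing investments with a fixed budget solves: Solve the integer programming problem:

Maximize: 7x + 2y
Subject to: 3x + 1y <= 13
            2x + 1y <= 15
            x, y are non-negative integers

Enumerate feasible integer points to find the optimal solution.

Constraint 1: 3x + 1y <= 13
Constraint 2: 2x + 1y <= 15
Feasible x range (need y >= 0): 0 <= x <= min(13/3, 15/2) => x in {0, ..., 4}.
Enumerate feasible integer points row by row (the coefficient of y is 2 > 0, so for each x the largest feasible y gives the best value):
  x = 0: y <= min((13 - 3*0)/1, (15 - 2*0)/1) => y in {0, ..., 13}; best 7*0 + 2*13 = 26
  x = 1: y <= min((13 - 3*1)/1, (15 - 2*1)/1) => y in {0, ..., 10}; best 7*1 + 2*10 = 27
  x = 2: y <= min((13 - 3*2)/1, (15 - 2*2)/1) => y in {0, ..., 7}; best 7*2 + 2*7 = 28
  x = 3: y <= min((13 - 3*3)/1, (15 - 2*3)/1) => y in {0, ..., 4}; best 7*3 + 2*4 = 29
  x = 4: y <= min((13 - 3*4)/1, (15 - 2*4)/1) => y in {0, ..., 1}; best 7*4 + 2*1 = 30
The maximum 7x + 2y = 30 is achieved at x = 4, y = 1.
Check: 3*4 + 1*1 = 13 <= 13 and 2*4 + 1*1 = 9 <= 15.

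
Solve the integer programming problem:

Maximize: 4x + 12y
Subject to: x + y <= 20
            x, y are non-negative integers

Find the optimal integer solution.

Objective: 4x + 12y, constraint: x + y <= 20
Coefficient of y is 12 > coefficient of x is 4, so allocate the entire budget to y.
Optimal: x = 0, y = 20, value = 240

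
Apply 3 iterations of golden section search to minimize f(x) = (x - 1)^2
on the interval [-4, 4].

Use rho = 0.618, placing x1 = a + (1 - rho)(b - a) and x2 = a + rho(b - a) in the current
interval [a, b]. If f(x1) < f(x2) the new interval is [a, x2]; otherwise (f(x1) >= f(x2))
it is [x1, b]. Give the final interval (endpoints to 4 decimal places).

Golden section search for min of f(x) = (x - 1)^2 on [-4, 4].
Each step: x1 = a + (1 - rho)(b - a), x2 = a + rho(b - a); if f(x1) < f(x2) keep [a, x2], otherwise keep [x1, b].
Step 1: [-4.0000, 4.0000], x1=-0.9440 (f=3.7791), x2=0.9440 (f=0.0031); f(x1) > f(x2) => keep [-0.9440, 4.0000]
Step 2: [-0.9440, 4.0000], x1=0.9446 (f=0.0031), x2=2.1114 (f=1.2352); f(x1) < f(x2) => keep [-0.9440, 2.1114]
Step 3: [-0.9440, 2.1114], x1=0.2232 (f=0.6035), x2=0.9442 (f=0.0031); f(x1) > f(x2) => keep [0.2232, 2.1114]
Final interval: [0.2232, 2.1114]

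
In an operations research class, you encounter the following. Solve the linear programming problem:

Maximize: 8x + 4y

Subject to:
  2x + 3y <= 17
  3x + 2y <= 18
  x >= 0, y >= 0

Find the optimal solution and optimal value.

Feasible vertices: (0, 0), (0, 17/3), (4, 3), (6, 0)
Objective 8x + 4y at each:
  (0, 0): 0
  (0, 17/3): 68/3
  (4, 3): 44
  (6, 0): 48
Maximum is 48 at (6, 0).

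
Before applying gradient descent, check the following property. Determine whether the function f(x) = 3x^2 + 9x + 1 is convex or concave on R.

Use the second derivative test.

f(x) = 3x^2 + 9x + 1
f'(x) = 6x + 9
f''(x) = 6
Since f''(x) = 6 > 0 for all x, f is convex on R.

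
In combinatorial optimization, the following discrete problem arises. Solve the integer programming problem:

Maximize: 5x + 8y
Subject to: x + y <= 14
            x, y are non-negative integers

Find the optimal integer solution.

Objective: 5x + 8y, constraint: x + y <= 14
Coefficient of y is 8 > coefficient of x is 5, so allocate the entire budget to y.
Optimal: x = 0, y = 14, value = 112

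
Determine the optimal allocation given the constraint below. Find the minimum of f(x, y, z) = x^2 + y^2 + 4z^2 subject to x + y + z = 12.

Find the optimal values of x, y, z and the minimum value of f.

Using Lagrange multipliers on f = x^2 + y^2 + 4z^2 with constraint x + y + z = 12:
Conditions: 2*1*x = lambda, 2*1*y = lambda, 2*4*z = lambda
So x = lambda/2, y = lambda/2, z = lambda/8
Substituting into constraint: lambda * (9/8) = 12
lambda = 32/3
x = 16/3, y = 16/3, z = 4/3
Minimum value = 64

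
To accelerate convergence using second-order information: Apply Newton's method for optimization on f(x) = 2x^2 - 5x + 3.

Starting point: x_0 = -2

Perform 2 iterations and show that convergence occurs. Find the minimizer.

f(x) = 2x^2 - 5x + 3, f'(x) = 4x + (-5), f''(x) = 4
Step 1: f'(-2) = -13, x_1 = -2 - -13/4 = 5/4
Step 2: f'(5/4) = 0, x_2 = 5/4 (converged)
Newton's method converges in 1 step for quadratics.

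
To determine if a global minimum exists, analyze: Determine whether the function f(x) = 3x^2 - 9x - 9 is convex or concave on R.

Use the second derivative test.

f(x) = 3x^2 - 9x - 9
f'(x) = 6x - 9
f''(x) = 6
Since f''(x) = 6 > 0 for all x, f is convex on R.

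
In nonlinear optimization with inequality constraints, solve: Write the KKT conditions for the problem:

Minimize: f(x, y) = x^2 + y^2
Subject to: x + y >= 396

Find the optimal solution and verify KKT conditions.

KKT conditions for min x^2 + y^2 s.t. x + y >= 396:
Stationarity: 2x = mu, 2y = mu
So x = y = mu/2.
Complementary slackness: mu*(x + y - 396) = 0
Primal feasibility: x + y >= 396; dual feasibility: mu >= 0
If mu = 0 then x = y = 0, but 0 + 0 < 396 is infeasible, so the constraint is active.
Constraint active: x + y = 2*(mu/2) = 396 => mu = 396
x = y = 198, f = 78408
Verify: stationarity 2*198 = 396 = mu; primal 198 + 198 = 396 >= 396; dual mu = 396 >= 0; complementary slackness 396*(396 - 396) = 0. All KKT conditions hold.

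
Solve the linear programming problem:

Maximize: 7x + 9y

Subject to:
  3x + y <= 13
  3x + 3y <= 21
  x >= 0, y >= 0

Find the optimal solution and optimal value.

Feasible vertices: (0, 0), (0, 7), (3, 4), (13/3, 0)
Objective 7x + 9y at each:
  (0, 0): 0
  (0, 7): 63
  (3, 4): 57
  (13/3, 0): 91/3
Maximum is 63 at (0, 7).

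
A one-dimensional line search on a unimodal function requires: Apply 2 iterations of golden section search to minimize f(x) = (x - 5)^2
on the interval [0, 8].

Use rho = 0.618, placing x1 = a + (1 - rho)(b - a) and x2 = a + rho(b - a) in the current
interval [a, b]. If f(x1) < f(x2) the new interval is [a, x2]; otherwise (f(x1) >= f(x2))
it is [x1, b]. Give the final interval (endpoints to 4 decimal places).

Golden section search for min of f(x) = (x - 5)^2 on [0, 8].
Each step: x1 = a + (1 - rho)(b - a), x2 = a + rho(b - a); if f(x1) < f(x2) keep [a, x2], otherwise keep [x1, b].
Step 1: [0.0000, 8.0000], x1=3.0560 (f=3.7791), x2=4.9440 (f=0.0031); f(x1) > f(x2) => keep [3.0560, 8.0000]
Step 2: [3.0560, 8.0000], x1=4.9446 (f=0.0031), x2=6.1114 (f=1.2352); f(x1) < f(x2) => keep [3.0560, 6.1114]
Final interval: [3.0560, 6.1114]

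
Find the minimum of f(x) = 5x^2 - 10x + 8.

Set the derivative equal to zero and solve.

f(x) = 5x^2 - 10x + 8
f'(x) = 10x + (-10) = 0
x = 10/10 = 1
f(1) = 3
Since f''(x) = 10 > 0, this is a minimum.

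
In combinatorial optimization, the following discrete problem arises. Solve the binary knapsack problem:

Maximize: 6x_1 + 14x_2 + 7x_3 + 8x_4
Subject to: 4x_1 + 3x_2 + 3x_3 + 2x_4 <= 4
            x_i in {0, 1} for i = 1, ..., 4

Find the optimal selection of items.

Items: item 1 (v=6, w=4), item 2 (v=14, w=3), item 3 (v=7, w=3), item 4 (v=8, w=2)
Capacity: 4
Checking all 16 subsets (w = total weight, v = total value):
  {}: w = 0, v = 0
  {1}: w = 4, v = 6
  {2}: w = 3, v = 14
  {3}: w = 3, v = 7
  {4}: w = 2, v = 8
  {1, 2}: w = 7 > 4, infeasible
  {1, 3}: w = 7 > 4, infeasible
  {1, 4}: w = 6 > 4, infeasible
  {2, 3}: w = 6 > 4, infeasible
  {2, 4}: w = 5 > 4, infeasible
  {3, 4}: w = 5 > 4, infeasible
  {1, 2, 3}: w = 10 > 4, infeasible
  {1, 2, 4}: w = 9 > 4, infeasible
  {1, 3, 4}: w = 9 > 4, infeasible
  {2, 3, 4}: w = 8 > 4, infeasible
  {1, 2, 3, 4}: w = 12 > 4, infeasible
Best feasible subset: items [2]
Total weight: 3 <= 4, total value: 14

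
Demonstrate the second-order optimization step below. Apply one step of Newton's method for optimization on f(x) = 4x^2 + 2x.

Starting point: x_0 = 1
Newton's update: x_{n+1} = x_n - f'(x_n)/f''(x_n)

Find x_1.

f(x) = 4x^2 + 2x
f'(x) = 8x + (2), f''(x) = 8
Newton step: x_1 = x_0 - f'(x_0)/f''(x_0)
f'(1) = 10
x_1 = 1 - 10/8 = -1/4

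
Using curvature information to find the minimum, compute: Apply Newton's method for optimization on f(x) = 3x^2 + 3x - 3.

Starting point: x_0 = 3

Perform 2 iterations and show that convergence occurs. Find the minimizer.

f(x) = 3x^2 + 3x - 3, f'(x) = 6x + (3), f''(x) = 6
Step 1: f'(3) = 21, x_1 = 3 - 21/6 = -1/2
Step 2: f'(-1/2) = 0, x_2 = -1/2 (converged)
Newton's method converges in 1 step for quadratics.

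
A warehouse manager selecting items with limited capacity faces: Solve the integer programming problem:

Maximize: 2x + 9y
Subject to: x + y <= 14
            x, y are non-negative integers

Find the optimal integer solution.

Objective: 2x + 9y, constraint: x + y <= 14
Coefficient of y is 9 > coefficient of x is 2, so allocate the entire budget to y.
Optimal: x = 0, y = 14, value = 126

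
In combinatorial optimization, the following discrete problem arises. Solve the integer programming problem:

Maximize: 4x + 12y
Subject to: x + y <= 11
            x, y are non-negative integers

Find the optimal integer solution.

Objective: 4x + 12y, constraint: x + y <= 11
Coefficient of y is 12 > coefficient of x is 4, so allocate the entire budget to y.
Optimal: x = 0, y = 11, value = 132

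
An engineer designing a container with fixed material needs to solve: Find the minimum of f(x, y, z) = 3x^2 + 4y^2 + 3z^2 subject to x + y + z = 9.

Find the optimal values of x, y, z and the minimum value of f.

Using Lagrange multipliers on f = 3x^2 + 4y^2 + 3z^2 with constraint x + y + z = 9:
Conditions: 2*3*x = lambda, 2*4*y = lambda, 2*3*z = lambda
So x = lambda/6, y = lambda/8, z = lambda/6
Substituting into constraint: lambda * (11/24) = 9
lambda = 216/11
x = 36/11, y = 27/11, z = 36/11
Minimum value = 972/11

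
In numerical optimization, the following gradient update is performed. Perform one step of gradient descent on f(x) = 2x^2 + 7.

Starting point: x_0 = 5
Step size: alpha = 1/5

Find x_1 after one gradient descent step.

f(x) = 2x^2 + 7
f'(x) = 4x + 0
f'(5) = 4*5 + (0) = 20
x_1 = x_0 - alpha * f'(x_0) = 5 - 1/5 * 20 = 1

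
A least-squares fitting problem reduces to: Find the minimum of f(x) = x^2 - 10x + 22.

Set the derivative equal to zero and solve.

f(x) = x^2 - 10x + 22
f'(x) = 2x + (-10) = 0
x = 10/2 = 5
f(5) = -3
Since f''(x) = 2 > 0, this is a minimum.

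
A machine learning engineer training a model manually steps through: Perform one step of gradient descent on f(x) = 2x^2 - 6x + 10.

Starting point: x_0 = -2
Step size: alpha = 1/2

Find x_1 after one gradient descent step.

f(x) = 2x^2 - 6x + 10
f'(x) = 4x - 6
f'(-2) = 4*-2 + (-6) = -14
x_1 = x_0 - alpha * f'(x_0) = -2 - 1/2 * -14 = 5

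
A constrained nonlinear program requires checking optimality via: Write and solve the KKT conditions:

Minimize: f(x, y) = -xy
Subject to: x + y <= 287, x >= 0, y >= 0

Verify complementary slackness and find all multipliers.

Problem: min -xy s.t. x + y <= 287 (multiplier lambda), x >= 0 (mu_x), y >= 0 (mu_y)
KKT stationarity: -y + lambda - mu_x = 0, -x + lambda - mu_y = 0, with lambda, mu_x, mu_y >= 0
Complementary slackness: lambda*(x + y - 287) = 0, mu_x*x = 0, mu_y*y = 0
If lambda = 0: y = -mu_x <= 0 and x = -mu_y <= 0 force x = y = 0 with f = 0; but x = y = 287/2 is feasible with f = -82369/4 < 0, so this is not the minimum. Hence lambda > 0 and x + y = 287.
Try x > 0, y > 0 (so mu_x = mu_y = 0): y = lambda, x = lambda => x = y = lambda
x + y = 287 => 2*lambda = 287 => lambda = 287/2
x* = y* = 287/2 > 0, consistent with mu_x = mu_y = 0.
(Any feasible point with x = 0 or y = 0 has f = 0 > -82369/4, so the minimum is not on those boundaries.)
min(-xy) = -82369/4 (i.e. max xy = 82369/4)
Multipliers: lambda = 287/2, mu_x = 0, mu_y = 0
Complementary slackness: lambda*(x + y - 287) = 287/2*(287/2 + 287/2 - 287) = 0, mu_x*x = 0*287/2 = 0, mu_y*y = 0*287/2 = 0. Satisfied.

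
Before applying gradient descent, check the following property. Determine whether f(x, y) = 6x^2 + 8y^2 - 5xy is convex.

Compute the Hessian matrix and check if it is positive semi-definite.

f(x,y) = 6x^2 + 8y^2 - 5xy
Hessian H = [[12, -5], [-5, 16]]
trace(H) = 28, det(H) = 167
Eigenvalues: (28 +/- sqrt(116)) / 2 = 19.39, 8.615
Since both eigenvalues > 0, f is convex.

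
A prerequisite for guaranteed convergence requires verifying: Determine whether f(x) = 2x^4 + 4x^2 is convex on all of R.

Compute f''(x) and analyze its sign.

f(x) = 2x^4 + 4x^2
f'(x) = 8x^3 + 8x
f''(x) = 24x^2 + 8
f''(x) = 24x^2 + 8 >= 8 > 0 for all x
Therefore, f is convex on R.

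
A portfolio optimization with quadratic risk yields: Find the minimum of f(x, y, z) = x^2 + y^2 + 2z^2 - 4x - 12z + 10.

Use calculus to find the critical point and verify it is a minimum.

f(x,y,z) = x^2 + y^2 + 2z^2 - 4x - 12z + 10
df/dx = 2x + (-4) = 0 => x = 2
df/dy = 2y + (0) = 0 => y = 0
df/dz = 4z + (-12) = 0 => z = 3
f(2,0,3) = 1*(2)^2 + 1*(0)^2 + 2*(3)^2 + -4*(2) + -12*(3) + 10 = -12
Hessian is diagonal with entries 2, 2, 4 > 0, confirmed minimum.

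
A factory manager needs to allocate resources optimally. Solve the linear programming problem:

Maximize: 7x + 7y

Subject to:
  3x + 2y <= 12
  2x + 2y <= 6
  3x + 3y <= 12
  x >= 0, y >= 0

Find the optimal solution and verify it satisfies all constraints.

Feasible vertices: (0, 0), (0, 3), (3, 0)
Objective 7x + 7y at each vertex:
  (0, 0): 0
  (0, 3): 21
  (3, 0): 21
Maximum is 21 at (0, 3).
Verify constraints at (x, y) = (0, 3):
  3*0 + 2*3 = 6 <= 12
  2*0 + 2*3 = 6 <= 6 (active)
  3*0 + 3*3 = 9 <= 12
  x = 0 >= 0, y = 3 >= 0. All constraints satisfied.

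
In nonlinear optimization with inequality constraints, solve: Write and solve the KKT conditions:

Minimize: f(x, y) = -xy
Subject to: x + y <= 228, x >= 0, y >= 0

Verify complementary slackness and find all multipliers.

Problem: min -xy s.t. x + y <= 228 (multiplier lambda), x >= 0 (mu_x), y >= 0 (mu_y)
KKT stationarity: -y + lambda - mu_x = 0, -x + lambda - mu_y = 0, with lambda, mu_x, mu_y >= 0
Complementary slackness: lambda*(x + y - 228) = 0, mu_x*x = 0, mu_y*y = 0
If lambda = 0: y = -mu_x <= 0 and x = -mu_y <= 0 force x = y = 0 with f = 0; but x = y = 114 is feasible with f = -12996 < 0, so this is not the minimum. Hence lambda > 0 and x + y = 228.
Try x > 0, y > 0 (so mu_x = mu_y = 0): y = lambda, x = lambda => x = y = lambda
x + y = 228 => 2*lambda = 228 => lambda = 114
x* = y* = 114 > 0, consistent with mu_x = mu_y = 0.
(Any feasible point with x = 0 or y = 0 has f = 0 > -12996, so the minimum is not on those boundaries.)
min(-xy) = -12996 (i.e. max xy = 12996)
Multipliers: lambda = 114, mu_x = 0, mu_y = 0
Complementary slackness: lambda*(x + y - 228) = 114*(114 + 114 - 228) = 0, mu_x*x = 0*114 = 0, mu_y*y = 0*114 = 0. Satisfied.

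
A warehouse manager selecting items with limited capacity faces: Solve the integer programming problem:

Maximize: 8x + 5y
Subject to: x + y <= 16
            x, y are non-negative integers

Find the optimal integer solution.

Objective: 8x + 5y, constraint: x + y <= 16
Coefficient of x is 8 >= coefficient of y is 5, so allocate the entire budget to x.
Optimal: x = 16, y = 0, value = 128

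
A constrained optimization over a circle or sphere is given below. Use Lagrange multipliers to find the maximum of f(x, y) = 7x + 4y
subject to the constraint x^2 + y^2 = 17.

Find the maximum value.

Set up Lagrange conditions: grad f = lambda * grad g
  7 = 2*lambda*x
  4 = 2*lambda*y
From these: x/y = 7/4, so x = 7t, y = 4t for some t.
Substitute into constraint: (7t)^2 + (4t)^2 = 17
  t^2 * 65 = 17
  t = sqrt(17/65)
Maximum = 7*x + 4*y = (7^2 + 4^2)*t = 65 * sqrt(17/65) = sqrt(1105)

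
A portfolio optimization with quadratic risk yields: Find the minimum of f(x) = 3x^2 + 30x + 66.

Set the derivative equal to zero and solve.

f(x) = 3x^2 + 30x + 66
f'(x) = 6x + (30) = 0
x = -30/6 = -5
f(-5) = -9
Since f''(x) = 6 > 0, this is a minimum.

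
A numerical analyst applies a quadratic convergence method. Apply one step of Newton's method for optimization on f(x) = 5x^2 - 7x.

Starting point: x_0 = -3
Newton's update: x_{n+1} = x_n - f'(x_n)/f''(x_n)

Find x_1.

f(x) = 5x^2 - 7x
f'(x) = 10x + (-7), f''(x) = 10
Newton step: x_1 = x_0 - f'(x_0)/f''(x_0)
f'(-3) = -37
x_1 = -3 - -37/10 = 7/10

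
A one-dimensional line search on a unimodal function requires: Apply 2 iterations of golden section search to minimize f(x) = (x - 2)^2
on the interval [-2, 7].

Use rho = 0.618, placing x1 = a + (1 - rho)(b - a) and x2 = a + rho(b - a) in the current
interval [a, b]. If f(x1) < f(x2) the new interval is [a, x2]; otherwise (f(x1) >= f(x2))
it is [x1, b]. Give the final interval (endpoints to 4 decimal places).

Golden section search for min of f(x) = (x - 2)^2 on [-2, 7].
Each step: x1 = a + (1 - rho)(b - a), x2 = a + rho(b - a); if f(x1) < f(x2) keep [a, x2], otherwise keep [x1, b].
Step 1: [-2.0000, 7.0000], x1=1.4380 (f=0.3158), x2=3.5620 (f=2.4398); f(x1) < f(x2) => keep [-2.0000, 3.5620]
Step 2: [-2.0000, 3.5620], x1=0.1247 (f=3.5168), x2=1.4373 (f=0.3166); f(x1) > f(x2) => keep [0.1247, 3.5620]
Final interval: [0.1247, 3.5620]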